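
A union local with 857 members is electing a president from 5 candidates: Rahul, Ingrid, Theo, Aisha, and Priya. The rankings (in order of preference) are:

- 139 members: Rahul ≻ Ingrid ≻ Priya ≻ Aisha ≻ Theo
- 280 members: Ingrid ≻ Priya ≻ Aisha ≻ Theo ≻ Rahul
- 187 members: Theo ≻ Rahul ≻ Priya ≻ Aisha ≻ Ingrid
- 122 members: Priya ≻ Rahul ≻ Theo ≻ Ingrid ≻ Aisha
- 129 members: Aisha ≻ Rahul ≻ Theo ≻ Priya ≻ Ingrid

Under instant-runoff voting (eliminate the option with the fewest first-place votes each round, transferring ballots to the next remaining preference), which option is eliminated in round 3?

Theo

Round 1: Rahul 139, Ingrid 280, Theo 187, Aisha 129, Priya 122. Eliminate Priya.
Round 2: Rahul 261, Ingrid 280, Theo 187, Aisha 129. Eliminate Aisha.
Round 3: Rahul 390, Ingrid 280, Theo 187. Eliminate Theo.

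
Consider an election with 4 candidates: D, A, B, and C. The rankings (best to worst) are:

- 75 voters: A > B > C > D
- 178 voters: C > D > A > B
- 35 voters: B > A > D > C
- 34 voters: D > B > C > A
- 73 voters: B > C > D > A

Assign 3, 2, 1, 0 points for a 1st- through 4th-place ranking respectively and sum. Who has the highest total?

D: 75·0 + 178·2 + 35·1 + 34·3 + 73·1 = 566
A: 75·3 + 178·1 + 35·2 + 34·0 + 73·0 = 473
B: 75·2 + 178·0 + 35·3 + 34·2 + 73·3 = 542
C: 75·1 + 178·3 + 35·0 + 34·1 + 73·2 = 789
C has the highest Borda score (789).

C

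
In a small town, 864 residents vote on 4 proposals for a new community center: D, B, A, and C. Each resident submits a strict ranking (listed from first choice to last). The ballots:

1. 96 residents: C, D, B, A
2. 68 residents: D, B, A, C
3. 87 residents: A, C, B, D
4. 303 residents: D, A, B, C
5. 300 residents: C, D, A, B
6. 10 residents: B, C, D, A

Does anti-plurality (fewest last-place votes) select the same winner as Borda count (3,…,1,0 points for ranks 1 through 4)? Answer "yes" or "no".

Anti-plurality — last-place votes: D 87, B 300, A 106, C 371. Winner: D.
Borda — scores: D 1915, B 652, A 1235, C 1382. Winner: D.
The two methods agree.

yes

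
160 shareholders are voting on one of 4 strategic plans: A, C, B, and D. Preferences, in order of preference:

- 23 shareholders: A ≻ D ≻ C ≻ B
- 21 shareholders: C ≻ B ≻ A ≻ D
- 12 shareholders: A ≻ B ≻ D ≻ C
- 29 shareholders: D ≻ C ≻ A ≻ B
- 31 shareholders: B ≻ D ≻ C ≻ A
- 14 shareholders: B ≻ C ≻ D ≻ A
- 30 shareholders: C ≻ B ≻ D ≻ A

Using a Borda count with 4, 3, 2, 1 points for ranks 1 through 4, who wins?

A: 23·4 + 21·2 + 12·4 + 29·2 + 31·1 + 14·1 + 30·1 = 315
C: 23·2 + 21·4 + 12·1 + 29·3 + 31·2 + 14·3 + 30·4 = 453
B: 23·1 + 21·3 + 12·3 + 29·1 + 31·4 + 14·4 + 30·3 = 421
D: 23·3 + 21·1 + 12·2 + 29·4 + 31·3 + 14·2 + 30·2 = 411
C has the highest Borda score (453).

C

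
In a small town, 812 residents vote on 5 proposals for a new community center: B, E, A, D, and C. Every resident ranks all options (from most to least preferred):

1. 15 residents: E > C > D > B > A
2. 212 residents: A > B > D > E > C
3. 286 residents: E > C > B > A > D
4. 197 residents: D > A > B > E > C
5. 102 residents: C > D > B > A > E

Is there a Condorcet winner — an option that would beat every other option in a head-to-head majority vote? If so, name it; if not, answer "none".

A

A vs B: 409–403 for A.
A vs E: 511–301 for A.
A vs D: 498–314 for A.
A vs C: 409–403 for A.
A beats every other option head-to-head.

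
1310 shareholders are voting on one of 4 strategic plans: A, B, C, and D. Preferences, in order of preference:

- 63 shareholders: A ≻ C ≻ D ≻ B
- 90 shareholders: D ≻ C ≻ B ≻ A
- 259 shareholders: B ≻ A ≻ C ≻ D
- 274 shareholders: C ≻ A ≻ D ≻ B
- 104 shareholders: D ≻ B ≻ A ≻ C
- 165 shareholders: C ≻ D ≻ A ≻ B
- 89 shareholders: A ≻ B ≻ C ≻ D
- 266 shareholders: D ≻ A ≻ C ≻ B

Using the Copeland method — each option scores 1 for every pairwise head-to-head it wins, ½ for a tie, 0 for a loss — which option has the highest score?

A

A: beats B, C, and D → score 3.
B: loses to A, C, and D → score 0.
C: beats B and D; loses to A → score 2.
D: beats B; loses to A and C → score 1.
A has the best pairwise record.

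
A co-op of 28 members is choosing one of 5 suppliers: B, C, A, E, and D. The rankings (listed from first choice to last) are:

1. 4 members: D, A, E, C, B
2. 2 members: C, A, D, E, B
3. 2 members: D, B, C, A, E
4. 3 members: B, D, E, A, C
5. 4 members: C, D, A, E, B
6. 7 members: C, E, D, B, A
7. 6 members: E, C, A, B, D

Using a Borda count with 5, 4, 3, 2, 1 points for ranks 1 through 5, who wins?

C

B: 4·1 + 2·1 + 2·4 + 3·5 + 4·1 + 7·2 + 6·2 = 59
C: 4·2 + 2·5 + 2·3 + 3·1 + 4·5 + 7·5 + 6·4 = 106
A: 4·4 + 2·4 + 2·2 + 3·2 + 4·3 + 7·1 + 6·3 = 71
E: 4·3 + 2·2 + 2·1 + 3·3 + 4·2 + 7·4 + 6·5 = 93
D: 4·5 + 2·3 + 2·5 + 3·4 + 4·4 + 7·3 + 6·1 = 91
C has the highest Borda score (106).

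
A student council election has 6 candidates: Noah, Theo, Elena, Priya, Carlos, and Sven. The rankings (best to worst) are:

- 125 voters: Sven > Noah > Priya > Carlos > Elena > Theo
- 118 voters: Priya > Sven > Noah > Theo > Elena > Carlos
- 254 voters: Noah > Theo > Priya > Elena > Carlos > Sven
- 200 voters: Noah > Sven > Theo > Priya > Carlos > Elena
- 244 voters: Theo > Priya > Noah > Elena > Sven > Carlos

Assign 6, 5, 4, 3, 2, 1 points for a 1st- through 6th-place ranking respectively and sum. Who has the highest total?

Noah

Noah: 125·5 + 118·4 + 254·6 + 200·6 + 244·4 = 4797
Theo: 125·1 + 118·3 + 254·5 + 200·4 + 244·6 = 4013
Elena: 125·2 + 118·2 + 254·3 + 200·1 + 244·3 = 2180
Priya: 125·4 + 118·6 + 254·4 + 200·3 + 244·5 = 4044
Carlos: 125·3 + 118·1 + 254·2 + 200·2 + 244·1 = 1645
Sven: 125·6 + 118·5 + 254·1 + 200·5 + 244·2 = 3082
Noah has the highest Borda score (4797).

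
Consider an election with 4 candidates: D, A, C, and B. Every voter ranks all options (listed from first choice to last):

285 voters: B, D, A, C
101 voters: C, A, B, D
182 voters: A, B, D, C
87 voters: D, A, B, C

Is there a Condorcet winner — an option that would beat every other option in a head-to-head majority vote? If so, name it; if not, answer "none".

Checking pairwise contests:
B beats D 568–87.
D beats A 372–283.
D beats C 554–101.
A beats B 370–285.
Every option loses at least one head-to-head, so there is no Condorcet winner.

none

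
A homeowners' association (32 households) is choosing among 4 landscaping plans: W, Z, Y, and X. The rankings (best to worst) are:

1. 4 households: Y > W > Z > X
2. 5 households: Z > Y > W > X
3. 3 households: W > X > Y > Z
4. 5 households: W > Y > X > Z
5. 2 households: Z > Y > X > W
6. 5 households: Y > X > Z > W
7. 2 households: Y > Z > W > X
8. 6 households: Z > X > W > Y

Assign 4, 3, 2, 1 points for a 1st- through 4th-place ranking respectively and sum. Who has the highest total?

Y

W: 4·3 + 5·2 + 3·4 + 5·4 + 2·1 + 5·1 + 2·2 + 6·2 = 77
Z: 4·2 + 5·4 + 3·1 + 5·1 + 2·4 + 5·2 + 2·3 + 6·4 = 84
Y: 4·4 + 5·3 + 3·2 + 5·3 + 2·3 + 5·4 + 2·4 + 6·1 = 92
X: 4·1 + 5·1 + 3·3 + 5·2 + 2·2 + 5·3 + 2·1 + 6·3 = 67
Y has the highest Borda score (92).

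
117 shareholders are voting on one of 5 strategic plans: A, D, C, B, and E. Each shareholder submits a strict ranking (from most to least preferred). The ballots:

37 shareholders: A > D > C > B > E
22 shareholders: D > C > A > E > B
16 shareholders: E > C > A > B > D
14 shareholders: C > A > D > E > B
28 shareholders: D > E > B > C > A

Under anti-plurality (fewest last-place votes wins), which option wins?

Last-place votes: A 28, D 16, C 0, B 36, E 37.
C is ranked last by the fewest voters, so C wins.

C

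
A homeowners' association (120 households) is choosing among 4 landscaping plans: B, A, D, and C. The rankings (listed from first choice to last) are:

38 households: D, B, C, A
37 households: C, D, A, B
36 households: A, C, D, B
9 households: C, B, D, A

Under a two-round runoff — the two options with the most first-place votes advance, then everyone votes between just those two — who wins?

C

Round 1 first-place votes: B 0, A 36, D 38, C 46.
C and D advance.
Runoff: C is preferred to D by 82 voters; D by 38.
C wins the runoff.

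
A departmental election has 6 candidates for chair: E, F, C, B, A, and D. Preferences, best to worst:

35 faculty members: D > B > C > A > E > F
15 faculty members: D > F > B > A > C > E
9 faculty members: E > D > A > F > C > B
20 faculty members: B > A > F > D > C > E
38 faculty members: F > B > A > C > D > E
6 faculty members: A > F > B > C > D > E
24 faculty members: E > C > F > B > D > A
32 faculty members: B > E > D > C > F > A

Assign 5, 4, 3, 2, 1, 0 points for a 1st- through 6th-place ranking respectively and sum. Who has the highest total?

E: 35·1 + 15·0 + 9·5 + 20·0 + 38·0 + 6·0 + 24·5 + 32·4 = 328
F: 35·0 + 15·4 + 9·2 + 20·3 + 38·5 + 6·4 + 24·3 + 32·1 = 456
C: 35·3 + 15·1 + 9·1 + 20·1 + 38·2 + 6·2 + 24·4 + 32·2 = 397
B: 35·4 + 15·3 + 9·0 + 20·5 + 38·4 + 6·3 + 24·2 + 32·5 = 663
A: 35·2 + 15·2 + 9·3 + 20·4 + 38·3 + 6·5 + 24·0 + 32·0 = 351
D: 35·5 + 15·5 + 9·4 + 20·2 + 38·1 + 6·1 + 24·1 + 32·3 = 490
B has the highest Borda score (663).

B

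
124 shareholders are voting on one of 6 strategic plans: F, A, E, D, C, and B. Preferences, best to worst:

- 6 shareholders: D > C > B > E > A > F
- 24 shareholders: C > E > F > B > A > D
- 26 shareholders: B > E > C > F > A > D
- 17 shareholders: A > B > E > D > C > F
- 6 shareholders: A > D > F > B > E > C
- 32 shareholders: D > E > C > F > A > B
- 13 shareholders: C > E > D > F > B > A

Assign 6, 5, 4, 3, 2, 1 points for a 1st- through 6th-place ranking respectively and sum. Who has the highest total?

F: 6·1 + 24·4 + 26·3 + 17·1 + 6·4 + 32·3 + 13·3 = 356
A: 6·2 + 24·2 + 26·2 + 17·6 + 6·6 + 32·2 + 13·1 = 327
E: 6·3 + 24·5 + 26·5 + 17·4 + 6·2 + 32·5 + 13·5 = 573
D: 6·6 + 24·1 + 26·1 + 17·3 + 6·5 + 32·6 + 13·4 = 411
C: 6·5 + 24·6 + 26·4 + 17·2 + 6·1 + 32·4 + 13·6 = 524
B: 6·4 + 24·3 + 26·6 + 17·5 + 6·3 + 32·1 + 13·2 = 413
E has the highest Borda score (573).

E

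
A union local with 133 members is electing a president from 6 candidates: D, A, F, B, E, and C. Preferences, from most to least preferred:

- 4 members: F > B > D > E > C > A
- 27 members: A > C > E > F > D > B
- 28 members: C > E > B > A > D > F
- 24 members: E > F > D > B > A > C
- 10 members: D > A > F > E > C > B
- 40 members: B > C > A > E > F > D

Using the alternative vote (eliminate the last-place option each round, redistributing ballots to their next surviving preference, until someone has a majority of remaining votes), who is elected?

Round 1: D 10, A 27, F 4, B 40, E 24, C 28. Eliminate F.
Round 2: D 10, A 27, B 44, E 24, C 28. Eliminate D.
Round 3: A 37, B 44, E 24, C 28. Eliminate E.
Round 4: A 37, B 68, C 28. B has a majority.

B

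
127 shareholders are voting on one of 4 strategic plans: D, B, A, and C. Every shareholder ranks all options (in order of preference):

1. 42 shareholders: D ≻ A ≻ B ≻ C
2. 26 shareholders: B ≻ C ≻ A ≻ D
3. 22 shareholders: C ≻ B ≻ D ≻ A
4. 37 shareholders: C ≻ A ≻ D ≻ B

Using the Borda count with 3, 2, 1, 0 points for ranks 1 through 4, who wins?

C

D: 42·3 + 26·0 + 22·1 + 37·1 = 185
B: 42·1 + 26·3 + 22·2 + 37·0 = 164
A: 42·2 + 26·1 + 22·0 + 37·2 = 184
C: 42·0 + 26·2 + 22·3 + 37·3 = 229
C has the highest Borda score (229).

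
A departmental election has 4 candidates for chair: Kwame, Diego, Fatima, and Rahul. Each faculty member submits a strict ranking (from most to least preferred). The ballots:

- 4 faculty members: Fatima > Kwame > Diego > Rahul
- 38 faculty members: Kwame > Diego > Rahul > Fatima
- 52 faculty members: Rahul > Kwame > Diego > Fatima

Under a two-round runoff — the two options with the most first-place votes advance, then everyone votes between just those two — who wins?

Rahul

Round 1 first-place votes: Kwame 38, Diego 0, Fatima 4, Rahul 52.
Rahul and Kwame advance.
Runoff: Rahul is preferred to Kwame by 52 voters; Kwame by 42.
Rahul wins the runoff.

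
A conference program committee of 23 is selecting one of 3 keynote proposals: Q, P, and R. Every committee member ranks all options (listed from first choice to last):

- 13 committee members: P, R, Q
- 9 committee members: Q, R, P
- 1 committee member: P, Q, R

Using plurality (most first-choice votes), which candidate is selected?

P

First-place votes: Q 9, P 14, R 0.
P has the most first-place votes.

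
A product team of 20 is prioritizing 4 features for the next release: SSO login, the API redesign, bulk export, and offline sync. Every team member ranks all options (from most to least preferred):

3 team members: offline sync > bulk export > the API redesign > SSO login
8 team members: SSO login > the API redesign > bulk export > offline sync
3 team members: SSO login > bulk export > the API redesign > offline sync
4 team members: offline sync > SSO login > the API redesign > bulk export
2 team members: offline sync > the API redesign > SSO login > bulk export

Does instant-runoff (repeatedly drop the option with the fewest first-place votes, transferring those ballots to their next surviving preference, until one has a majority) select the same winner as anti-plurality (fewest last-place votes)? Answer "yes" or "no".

no

Instant-runoff — R1 SSO login 11, the API redesign 0, bulk export 0, offline sync 9 (SSO login winner). Winner: SSO login.
Anti-plurality — last-place votes: SSO login 3, the API redesign 0, bulk export 6, offline sync 11. Winner: the API redesign.
The two methods disagree.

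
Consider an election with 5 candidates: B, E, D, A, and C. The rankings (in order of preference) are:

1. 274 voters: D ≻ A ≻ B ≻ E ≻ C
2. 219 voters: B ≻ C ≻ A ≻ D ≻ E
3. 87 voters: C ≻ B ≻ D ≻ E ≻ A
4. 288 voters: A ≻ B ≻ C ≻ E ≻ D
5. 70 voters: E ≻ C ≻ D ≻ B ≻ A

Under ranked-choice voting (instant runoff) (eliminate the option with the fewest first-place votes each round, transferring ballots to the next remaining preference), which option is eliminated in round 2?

Round 1: B 219, E 70, D 274, A 288, C 87. Eliminate E.
Round 2: B 219, D 274, A 288, C 157. Eliminate C.

C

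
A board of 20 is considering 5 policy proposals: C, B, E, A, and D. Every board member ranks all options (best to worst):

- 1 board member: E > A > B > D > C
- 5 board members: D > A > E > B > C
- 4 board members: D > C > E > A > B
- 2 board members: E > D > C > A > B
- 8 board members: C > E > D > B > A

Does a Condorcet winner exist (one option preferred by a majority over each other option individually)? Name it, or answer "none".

Checking pairwise contests:
D beats C 12–8.
C beats B 14–6.
C beats E 12–8.
C beats A 14–6.
E beats D 11–9.
Every option loses at least one head-to-head, so there is no Condorcet winner.

none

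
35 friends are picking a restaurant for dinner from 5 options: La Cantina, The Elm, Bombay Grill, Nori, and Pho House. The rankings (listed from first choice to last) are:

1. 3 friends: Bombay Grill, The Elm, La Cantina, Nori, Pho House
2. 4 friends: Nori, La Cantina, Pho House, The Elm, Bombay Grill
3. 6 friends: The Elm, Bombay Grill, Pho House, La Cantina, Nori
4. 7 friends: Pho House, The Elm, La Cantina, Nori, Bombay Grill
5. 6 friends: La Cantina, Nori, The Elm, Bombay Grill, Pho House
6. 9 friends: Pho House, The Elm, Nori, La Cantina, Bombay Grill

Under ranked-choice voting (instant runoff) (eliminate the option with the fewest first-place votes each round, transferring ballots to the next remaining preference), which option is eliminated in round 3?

Round 1: La Cantina 6, The Elm 6, Bombay Grill 3, Nori 4, Pho House 16. Eliminate Bombay Grill.
Round 2: La Cantina 6, The Elm 9, Nori 4, Pho House 16. Eliminate Nori.
Round 3: La Cantina 10, The Elm 9, Pho House 16. Eliminate The Elm.

The Elm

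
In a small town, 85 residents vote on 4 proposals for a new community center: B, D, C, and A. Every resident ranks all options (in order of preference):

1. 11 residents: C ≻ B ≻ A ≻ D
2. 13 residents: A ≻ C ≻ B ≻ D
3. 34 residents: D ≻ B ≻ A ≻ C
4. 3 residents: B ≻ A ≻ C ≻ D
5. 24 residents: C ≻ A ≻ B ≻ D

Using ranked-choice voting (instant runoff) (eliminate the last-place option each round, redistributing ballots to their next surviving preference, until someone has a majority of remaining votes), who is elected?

Round 1: B 3, D 34, C 35, A 13. Eliminate B.
Round 2: D 34, C 35, A 16. Eliminate A.
Round 3: D 34, C 51. C has a majority.

C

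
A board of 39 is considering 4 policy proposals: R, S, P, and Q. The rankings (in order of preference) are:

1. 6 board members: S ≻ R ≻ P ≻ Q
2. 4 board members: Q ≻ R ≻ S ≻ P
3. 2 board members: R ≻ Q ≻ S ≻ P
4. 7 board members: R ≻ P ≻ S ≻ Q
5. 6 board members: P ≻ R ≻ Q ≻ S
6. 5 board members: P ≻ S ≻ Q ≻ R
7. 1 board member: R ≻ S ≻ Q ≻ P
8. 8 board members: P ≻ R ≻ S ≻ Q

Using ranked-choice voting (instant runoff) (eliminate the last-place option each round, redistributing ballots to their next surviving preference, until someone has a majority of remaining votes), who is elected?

Round 1: R 10, S 6, P 19, Q 4. Eliminate Q.
Round 2: R 14, S 6, P 19. Eliminate S.
Round 3: R 20, P 19. R has a majority.

R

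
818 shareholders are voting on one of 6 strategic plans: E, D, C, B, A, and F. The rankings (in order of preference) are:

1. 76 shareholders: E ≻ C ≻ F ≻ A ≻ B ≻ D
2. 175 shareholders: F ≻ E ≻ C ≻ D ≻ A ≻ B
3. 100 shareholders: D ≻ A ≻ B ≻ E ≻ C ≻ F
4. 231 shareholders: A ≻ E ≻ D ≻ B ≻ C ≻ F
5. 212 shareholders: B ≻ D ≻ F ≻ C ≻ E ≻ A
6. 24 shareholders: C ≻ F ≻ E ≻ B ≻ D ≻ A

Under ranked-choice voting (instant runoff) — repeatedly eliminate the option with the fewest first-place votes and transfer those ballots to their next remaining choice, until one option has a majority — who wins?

Round 1: E 76, D 100, C 24, B 212, A 231, F 175. Eliminate C.
Round 2: E 76, D 100, B 212, A 231, F 199. Eliminate E.
Round 3: D 100, B 212, A 231, F 275. Eliminate D.
Round 4: B 212, A 331, F 275. Eliminate B.
Round 5: A 331, F 487. F has a majority.

F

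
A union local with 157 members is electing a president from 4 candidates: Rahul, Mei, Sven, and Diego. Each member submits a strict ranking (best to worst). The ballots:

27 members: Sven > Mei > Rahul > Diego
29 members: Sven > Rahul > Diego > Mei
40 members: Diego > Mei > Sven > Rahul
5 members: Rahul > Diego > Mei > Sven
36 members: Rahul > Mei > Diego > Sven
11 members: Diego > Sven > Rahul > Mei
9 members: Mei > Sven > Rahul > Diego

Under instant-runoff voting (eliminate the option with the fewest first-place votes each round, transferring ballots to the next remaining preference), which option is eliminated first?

Round 1: Rahul 41, Mei 9, Sven 56, Diego 51. Eliminate Mei.

Mei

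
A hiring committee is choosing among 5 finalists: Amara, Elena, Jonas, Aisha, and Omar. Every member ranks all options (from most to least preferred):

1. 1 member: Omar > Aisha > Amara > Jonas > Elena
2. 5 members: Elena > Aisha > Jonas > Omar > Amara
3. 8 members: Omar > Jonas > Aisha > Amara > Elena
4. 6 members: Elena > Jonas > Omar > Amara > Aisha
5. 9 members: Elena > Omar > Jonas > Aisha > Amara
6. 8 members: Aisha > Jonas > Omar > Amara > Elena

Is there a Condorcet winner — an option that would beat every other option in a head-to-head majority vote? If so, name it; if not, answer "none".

Elena vs Amara: 20–17 for Elena.
Elena vs Jonas: 20–17 for Elena.
Elena vs Aisha: 20–17 for Elena.
Elena vs Omar: 20–17 for Elena.
Elena beats every other option head-to-head.

Elena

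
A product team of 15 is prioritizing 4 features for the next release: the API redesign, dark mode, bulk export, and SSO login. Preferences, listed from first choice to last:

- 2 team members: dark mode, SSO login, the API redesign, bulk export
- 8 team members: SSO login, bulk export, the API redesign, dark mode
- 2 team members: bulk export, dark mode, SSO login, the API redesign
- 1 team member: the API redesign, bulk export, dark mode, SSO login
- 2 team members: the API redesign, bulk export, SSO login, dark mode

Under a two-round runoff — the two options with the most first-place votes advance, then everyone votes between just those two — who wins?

Round 1 first-place votes: the API redesign 3, dark mode 2, bulk export 2, SSO login 8.
SSO login and the API redesign advance.
Runoff: SSO login is preferred to the API redesign by 12 voters; the API redesign by 3.
SSO login wins the runoff.

SSO login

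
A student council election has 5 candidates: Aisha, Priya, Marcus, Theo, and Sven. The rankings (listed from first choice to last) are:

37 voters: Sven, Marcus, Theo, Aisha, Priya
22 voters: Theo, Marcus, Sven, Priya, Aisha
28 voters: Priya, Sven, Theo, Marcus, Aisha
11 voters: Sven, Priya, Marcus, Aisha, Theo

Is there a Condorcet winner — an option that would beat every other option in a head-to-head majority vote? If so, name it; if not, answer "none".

Sven

Sven vs Aisha: 98–0 for Sven.
Sven vs Priya: 70–28 for Sven.
Sven vs Marcus: 76–22 for Sven.
Sven vs Theo: 76–22 for Sven.
Sven beats every other option head-to-head.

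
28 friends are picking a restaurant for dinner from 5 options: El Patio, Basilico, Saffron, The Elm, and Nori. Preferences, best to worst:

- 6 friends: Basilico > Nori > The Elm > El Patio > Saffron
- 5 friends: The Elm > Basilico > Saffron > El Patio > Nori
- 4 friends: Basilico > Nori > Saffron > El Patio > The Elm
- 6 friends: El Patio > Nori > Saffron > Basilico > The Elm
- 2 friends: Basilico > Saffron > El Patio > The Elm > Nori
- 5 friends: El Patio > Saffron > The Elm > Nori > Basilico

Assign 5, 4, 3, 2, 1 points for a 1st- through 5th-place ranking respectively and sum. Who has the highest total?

El Patio: 6·2 + 5·2 + 4·2 + 6·5 + 2·3 + 5·5 = 91
Basilico: 6·5 + 5·4 + 4·5 + 6·2 + 2·5 + 5·1 = 97
Saffron: 6·1 + 5·3 + 4·3 + 6·3 + 2·4 + 5·4 = 79
The Elm: 6·3 + 5·5 + 4·1 + 6·1 + 2·2 + 5·3 = 72
Nori: 6·4 + 5·1 + 4·4 + 6·4 + 2·1 + 5·2 = 81
Basilico has the highest Borda score (97).

Basilico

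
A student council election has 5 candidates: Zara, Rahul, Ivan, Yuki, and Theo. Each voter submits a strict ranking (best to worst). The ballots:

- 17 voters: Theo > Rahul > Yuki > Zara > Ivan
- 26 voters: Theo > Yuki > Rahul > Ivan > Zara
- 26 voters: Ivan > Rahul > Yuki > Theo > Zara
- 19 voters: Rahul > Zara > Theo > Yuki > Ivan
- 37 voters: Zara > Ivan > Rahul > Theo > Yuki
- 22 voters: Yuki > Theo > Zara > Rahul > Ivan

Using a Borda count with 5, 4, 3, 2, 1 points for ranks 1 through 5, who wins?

Zara: 17·2 + 26·1 + 26·1 + 19·4 + 37·5 + 22·3 = 413
Rahul: 17·4 + 26·3 + 26·4 + 19·5 + 37·3 + 22·2 = 500
Ivan: 17·1 + 26·2 + 26·5 + 19·1 + 37·4 + 22·1 = 388
Yuki: 17·3 + 26·4 + 26·3 + 19·2 + 37·1 + 22·5 = 418
Theo: 17·5 + 26·5 + 26·2 + 19·3 + 37·2 + 22·4 = 486
Rahul has the highest Borda score (500).

Rahul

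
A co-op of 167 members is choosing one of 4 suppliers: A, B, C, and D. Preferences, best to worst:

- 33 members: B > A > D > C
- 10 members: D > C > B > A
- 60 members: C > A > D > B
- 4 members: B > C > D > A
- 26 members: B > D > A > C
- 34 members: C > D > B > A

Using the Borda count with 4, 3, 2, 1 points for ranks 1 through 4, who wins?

C

A: 33·3 + 10·1 + 60·3 + 4·1 + 26·2 + 34·1 = 379
B: 33·4 + 10·2 + 60·1 + 4·4 + 26·4 + 34·2 = 400
C: 33·1 + 10·3 + 60·4 + 4·3 + 26·1 + 34·4 = 477
D: 33·2 + 10·4 + 60·2 + 4·2 + 26·3 + 34·3 = 414
C has the highest Borda score (477).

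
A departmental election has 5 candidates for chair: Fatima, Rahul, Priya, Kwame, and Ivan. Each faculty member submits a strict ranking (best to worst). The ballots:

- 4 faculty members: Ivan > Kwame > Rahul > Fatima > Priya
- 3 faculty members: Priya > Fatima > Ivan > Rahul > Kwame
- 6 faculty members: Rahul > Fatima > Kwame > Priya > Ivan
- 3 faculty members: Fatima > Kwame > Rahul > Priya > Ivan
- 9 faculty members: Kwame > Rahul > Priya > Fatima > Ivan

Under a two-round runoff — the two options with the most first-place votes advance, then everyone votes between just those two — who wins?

Kwame

Round 1 first-place votes: Fatima 3, Rahul 6, Priya 3, Kwame 9, Ivan 4.
Kwame and Rahul advance.
Runoff: Kwame is preferred to Rahul by 16 voters; Rahul by 9.
Kwame wins the runoff.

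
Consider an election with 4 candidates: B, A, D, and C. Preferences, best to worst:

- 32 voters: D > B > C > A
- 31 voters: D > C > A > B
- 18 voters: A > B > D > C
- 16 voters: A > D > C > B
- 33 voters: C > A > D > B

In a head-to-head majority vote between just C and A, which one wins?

C

Voters preferring C to A: 96; preferring A to C: 34.
C wins the head-to-head.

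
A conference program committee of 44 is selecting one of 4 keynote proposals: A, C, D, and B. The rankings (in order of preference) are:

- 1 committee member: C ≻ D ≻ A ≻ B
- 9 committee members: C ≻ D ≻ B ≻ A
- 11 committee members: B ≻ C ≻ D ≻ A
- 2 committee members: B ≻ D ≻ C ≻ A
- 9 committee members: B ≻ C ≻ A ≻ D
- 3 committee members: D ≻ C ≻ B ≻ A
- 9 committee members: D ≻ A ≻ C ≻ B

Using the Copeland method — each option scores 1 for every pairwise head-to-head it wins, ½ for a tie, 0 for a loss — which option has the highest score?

A: loses to C, D, and B → score 0.
C: beats A and D; ties B → score 2.5.
D: beats A; ties B; loses to C → score 1.5.
B: beats A; ties C and D → score 2.
C has the best pairwise record.

C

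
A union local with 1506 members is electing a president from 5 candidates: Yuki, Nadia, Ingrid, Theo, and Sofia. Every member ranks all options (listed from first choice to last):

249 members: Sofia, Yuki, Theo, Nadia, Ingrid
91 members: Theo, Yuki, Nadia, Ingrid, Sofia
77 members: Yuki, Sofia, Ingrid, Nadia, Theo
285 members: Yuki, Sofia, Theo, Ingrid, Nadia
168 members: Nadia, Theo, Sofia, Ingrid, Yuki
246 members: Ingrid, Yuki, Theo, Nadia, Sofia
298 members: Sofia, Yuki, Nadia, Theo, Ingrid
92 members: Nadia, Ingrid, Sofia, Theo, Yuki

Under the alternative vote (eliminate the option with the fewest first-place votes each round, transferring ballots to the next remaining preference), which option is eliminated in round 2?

Round 1: Yuki 362, Nadia 260, Ingrid 246, Theo 91, Sofia 547. Eliminate Theo.
Round 2: Yuki 453, Nadia 260, Ingrid 246, Sofia 547. Eliminate Ingrid.

Ingrid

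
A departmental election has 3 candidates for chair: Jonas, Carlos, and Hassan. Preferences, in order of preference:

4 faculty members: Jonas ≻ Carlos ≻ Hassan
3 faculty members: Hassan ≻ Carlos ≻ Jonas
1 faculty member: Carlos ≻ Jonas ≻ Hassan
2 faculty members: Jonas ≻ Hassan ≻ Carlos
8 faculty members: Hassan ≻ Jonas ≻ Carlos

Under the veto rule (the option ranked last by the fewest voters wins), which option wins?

Last-place votes: Jonas 3, Carlos 10, Hassan 5.
Jonas is ranked last by the fewest voters, so Jonas wins.

Jonas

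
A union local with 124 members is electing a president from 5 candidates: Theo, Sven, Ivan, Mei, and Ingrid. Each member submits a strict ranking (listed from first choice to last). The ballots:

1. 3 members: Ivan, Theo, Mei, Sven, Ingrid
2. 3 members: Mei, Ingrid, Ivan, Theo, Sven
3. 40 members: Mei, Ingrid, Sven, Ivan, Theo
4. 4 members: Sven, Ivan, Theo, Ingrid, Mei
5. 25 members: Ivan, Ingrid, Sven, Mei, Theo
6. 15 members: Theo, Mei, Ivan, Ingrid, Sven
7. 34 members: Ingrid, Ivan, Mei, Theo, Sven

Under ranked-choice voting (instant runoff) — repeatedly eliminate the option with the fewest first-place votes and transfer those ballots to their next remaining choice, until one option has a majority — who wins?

Round 1: Theo 15, Sven 4, Ivan 28, Mei 43, Ingrid 34. Eliminate Sven.
Round 2: Theo 15, Ivan 32, Mei 43, Ingrid 34. Eliminate Theo.
Round 3: Ivan 32, Mei 58, Ingrid 34. Eliminate Ivan.
Round 4: Mei 61, Ingrid 63. Ingrid has a majority.

Ingrid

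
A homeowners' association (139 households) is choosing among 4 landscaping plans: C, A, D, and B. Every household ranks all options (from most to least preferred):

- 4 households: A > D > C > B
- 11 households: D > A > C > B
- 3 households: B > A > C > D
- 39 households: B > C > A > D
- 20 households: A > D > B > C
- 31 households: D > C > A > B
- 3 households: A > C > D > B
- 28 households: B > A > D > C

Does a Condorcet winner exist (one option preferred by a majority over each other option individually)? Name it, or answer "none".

B

B vs C: 90–49 for B.
B vs A: 70–69 for B.
B vs D: 70–69 for B.
B beats every other option head-to-head.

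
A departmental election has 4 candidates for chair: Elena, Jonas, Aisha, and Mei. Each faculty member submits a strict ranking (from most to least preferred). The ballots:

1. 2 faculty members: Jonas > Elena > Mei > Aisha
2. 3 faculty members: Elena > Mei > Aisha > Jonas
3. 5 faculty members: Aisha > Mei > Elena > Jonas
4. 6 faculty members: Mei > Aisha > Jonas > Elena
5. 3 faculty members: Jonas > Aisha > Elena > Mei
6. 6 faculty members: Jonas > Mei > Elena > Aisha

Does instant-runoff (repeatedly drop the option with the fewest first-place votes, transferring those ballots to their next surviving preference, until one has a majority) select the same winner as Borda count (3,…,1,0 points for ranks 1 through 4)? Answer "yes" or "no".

yes

Instant-runoff — R1 Elena 3, Jonas 11, Aisha 5, Mei 6 (Elena out); R2 Jonas 11, Aisha 5, Mei 9 (Aisha out); R3 Jonas 11, Mei 14 (Mei winner). Winner: Mei.
Borda — scores: Elena 27, Jonas 39, Aisha 36, Mei 48. Winner: Mei.
The two methods agree.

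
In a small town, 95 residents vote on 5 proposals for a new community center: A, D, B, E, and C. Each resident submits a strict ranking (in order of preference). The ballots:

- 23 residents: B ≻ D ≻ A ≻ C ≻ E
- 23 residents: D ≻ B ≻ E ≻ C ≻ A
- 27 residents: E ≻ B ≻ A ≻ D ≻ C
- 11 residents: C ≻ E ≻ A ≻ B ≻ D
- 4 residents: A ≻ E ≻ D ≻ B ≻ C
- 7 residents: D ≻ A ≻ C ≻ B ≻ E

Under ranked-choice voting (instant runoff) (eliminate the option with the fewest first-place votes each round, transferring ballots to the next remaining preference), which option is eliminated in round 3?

B

Round 1: A 4, D 30, B 23, E 27, C 11. Eliminate A.
Round 2: D 30, B 23, E 31, C 11. Eliminate C.
Round 3: D 30, B 23, E 42. Eliminate B.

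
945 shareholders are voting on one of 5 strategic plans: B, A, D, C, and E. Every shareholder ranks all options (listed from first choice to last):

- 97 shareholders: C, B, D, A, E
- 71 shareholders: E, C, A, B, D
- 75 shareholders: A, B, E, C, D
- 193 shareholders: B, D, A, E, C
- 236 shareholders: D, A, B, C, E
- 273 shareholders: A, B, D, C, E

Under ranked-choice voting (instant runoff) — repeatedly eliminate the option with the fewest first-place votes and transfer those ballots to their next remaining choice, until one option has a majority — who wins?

A

Round 1: B 193, A 348, D 236, C 97, E 71. Eliminate E.
Round 2: B 193, A 348, D 236, C 168. Eliminate C.
Round 3: B 290, A 419, D 236. Eliminate D.
Round 4: B 290, A 655. A has a majority.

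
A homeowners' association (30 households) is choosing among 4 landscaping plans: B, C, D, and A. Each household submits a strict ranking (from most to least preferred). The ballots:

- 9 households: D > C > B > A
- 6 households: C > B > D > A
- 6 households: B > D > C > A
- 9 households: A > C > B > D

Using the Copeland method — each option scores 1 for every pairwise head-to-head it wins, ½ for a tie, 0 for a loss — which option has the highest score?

B: beats D and A; loses to C → score 2.
C: beats B and A; ties D → score 2.5.
D: beats A; ties C; loses to B → score 1.5.
A: loses to B, C, and D → score 0.
C has the best pairwise record.

C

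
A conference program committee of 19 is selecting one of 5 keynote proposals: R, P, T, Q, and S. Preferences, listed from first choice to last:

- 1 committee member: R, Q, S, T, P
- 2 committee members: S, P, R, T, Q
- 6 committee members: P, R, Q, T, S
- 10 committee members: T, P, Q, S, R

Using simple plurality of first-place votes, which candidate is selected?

First-place votes: R 1, P 6, T 10, Q 0, S 2.
T has the most first-place votes.

T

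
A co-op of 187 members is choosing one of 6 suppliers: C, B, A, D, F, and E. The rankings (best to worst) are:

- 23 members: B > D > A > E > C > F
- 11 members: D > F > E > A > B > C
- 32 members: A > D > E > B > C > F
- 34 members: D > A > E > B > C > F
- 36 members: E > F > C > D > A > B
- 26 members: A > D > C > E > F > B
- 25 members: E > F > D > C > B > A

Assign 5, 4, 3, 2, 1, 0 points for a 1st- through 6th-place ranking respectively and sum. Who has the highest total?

C: 23·1 + 11·0 + 32·1 + 34·1 + 36·3 + 26·3 + 25·2 = 325
B: 23·5 + 11·1 + 32·2 + 34·2 + 36·0 + 26·0 + 25·1 = 283
A: 23·3 + 11·2 + 32·5 + 34·4 + 36·1 + 26·5 + 25·0 = 553
D: 23·4 + 11·5 + 32·4 + 34·5 + 36·2 + 26·4 + 25·3 = 696
F: 23·0 + 11·4 + 32·0 + 34·0 + 36·4 + 26·1 + 25·4 = 314
E: 23·2 + 11·3 + 32·3 + 34·3 + 36·5 + 26·2 + 25·5 = 634
D has the highest Borda score (696).

D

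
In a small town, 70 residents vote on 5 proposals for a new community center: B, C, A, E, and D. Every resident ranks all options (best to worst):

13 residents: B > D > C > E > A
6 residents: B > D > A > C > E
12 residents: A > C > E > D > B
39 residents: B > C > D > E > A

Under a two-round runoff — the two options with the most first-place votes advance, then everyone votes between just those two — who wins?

B

Round 1 first-place votes: B 58, C 0, A 12, E 0, D 0.
B and A advance.
Runoff: B is preferred to A by 58 voters; A by 12.
B wins the runoff.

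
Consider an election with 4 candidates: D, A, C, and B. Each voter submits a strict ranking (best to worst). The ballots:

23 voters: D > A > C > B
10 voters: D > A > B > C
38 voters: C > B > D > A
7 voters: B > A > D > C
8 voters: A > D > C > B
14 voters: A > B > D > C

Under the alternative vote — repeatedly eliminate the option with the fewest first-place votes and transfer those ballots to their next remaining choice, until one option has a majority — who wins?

D

Round 1: D 33, A 22, C 38, B 7. Eliminate B.
Round 2: D 33, A 29, C 38. Eliminate A.
Round 3: D 62, C 38. D has a majority.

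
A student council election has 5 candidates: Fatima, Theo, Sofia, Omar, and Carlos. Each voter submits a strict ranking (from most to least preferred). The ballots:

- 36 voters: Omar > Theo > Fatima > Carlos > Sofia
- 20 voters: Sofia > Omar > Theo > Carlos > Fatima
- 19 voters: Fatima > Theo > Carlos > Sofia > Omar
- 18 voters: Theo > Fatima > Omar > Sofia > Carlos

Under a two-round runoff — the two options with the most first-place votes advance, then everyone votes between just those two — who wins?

Omar

Round 1 first-place votes: Fatima 19, Theo 18, Sofia 20, Omar 36, Carlos 0.
Omar and Sofia advance.
Runoff: Omar is preferred to Sofia by 54 voters; Sofia by 39.
Omar wins the runoff.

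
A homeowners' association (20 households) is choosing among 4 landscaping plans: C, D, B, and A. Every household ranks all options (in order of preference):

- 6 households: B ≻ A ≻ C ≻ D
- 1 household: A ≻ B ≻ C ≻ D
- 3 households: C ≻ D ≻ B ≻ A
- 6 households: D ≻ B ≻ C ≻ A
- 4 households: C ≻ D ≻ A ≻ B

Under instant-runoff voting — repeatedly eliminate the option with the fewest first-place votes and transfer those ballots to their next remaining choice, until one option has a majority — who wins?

B

Round 1: C 7, D 6, B 6, A 1. Eliminate A.
Round 2: C 7, D 6, B 7. Eliminate D.
Round 3: C 7, B 13. B has a majority.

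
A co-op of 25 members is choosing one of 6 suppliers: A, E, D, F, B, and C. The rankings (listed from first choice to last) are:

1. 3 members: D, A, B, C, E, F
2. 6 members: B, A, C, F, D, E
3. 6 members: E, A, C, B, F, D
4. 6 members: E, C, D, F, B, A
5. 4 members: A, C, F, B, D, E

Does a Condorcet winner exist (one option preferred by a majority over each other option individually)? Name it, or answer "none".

A vs E: 13–12 for A.
A vs D: 16–9 for A.
A vs F: 19–6 for A.
A vs B: 13–12 for A.
A vs C: 19–6 for A.
A beats every other option head-to-head.

A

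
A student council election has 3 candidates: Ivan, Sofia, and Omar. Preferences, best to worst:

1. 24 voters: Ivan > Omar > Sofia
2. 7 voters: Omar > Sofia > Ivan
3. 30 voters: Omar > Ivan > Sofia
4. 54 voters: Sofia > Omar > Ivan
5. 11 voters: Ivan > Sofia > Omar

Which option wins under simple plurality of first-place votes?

Sofia

First-place votes: Ivan 35, Sofia 54, Omar 37.
Sofia has the most first-place votes.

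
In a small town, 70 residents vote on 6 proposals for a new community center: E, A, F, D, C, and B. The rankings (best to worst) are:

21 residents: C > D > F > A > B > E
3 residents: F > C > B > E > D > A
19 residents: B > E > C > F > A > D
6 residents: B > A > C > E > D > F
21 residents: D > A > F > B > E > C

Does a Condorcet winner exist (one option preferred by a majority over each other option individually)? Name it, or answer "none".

Checking pairwise contests:
A beats E 48–22.
F beats A 43–27.
D beats F 48–22.
C beats D 49–21.
E beats C 40–30.
A beats B 42–28.
Every option loses at least one head-to-head, so there is no Condorcet winner.

none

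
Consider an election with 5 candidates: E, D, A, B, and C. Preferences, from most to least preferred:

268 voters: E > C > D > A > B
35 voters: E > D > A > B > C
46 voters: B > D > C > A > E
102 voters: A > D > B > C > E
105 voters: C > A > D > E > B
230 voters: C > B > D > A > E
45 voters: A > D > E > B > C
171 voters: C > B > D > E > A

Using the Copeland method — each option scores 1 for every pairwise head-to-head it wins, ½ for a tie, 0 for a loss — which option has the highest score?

E: loses to D, A, B, and C → score 0.
D: beats E, A, and B; loses to C → score 3.
A: beats E and B; loses to D and C → score 2.
B: beats E; loses to D, A, and C → score 1.
C: beats E, D, A, and B → score 4.
C has the best pairwise record.

C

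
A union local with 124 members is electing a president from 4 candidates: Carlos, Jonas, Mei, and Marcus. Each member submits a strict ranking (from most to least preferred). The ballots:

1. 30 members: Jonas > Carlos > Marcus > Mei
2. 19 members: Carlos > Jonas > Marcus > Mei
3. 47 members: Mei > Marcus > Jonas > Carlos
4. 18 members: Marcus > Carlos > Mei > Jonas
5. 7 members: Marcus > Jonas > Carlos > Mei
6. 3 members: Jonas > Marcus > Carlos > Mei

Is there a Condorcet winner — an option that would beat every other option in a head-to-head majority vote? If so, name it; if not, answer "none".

Marcus vs Carlos: 75–49 for Marcus.
Marcus vs Jonas: 72–52 for Marcus.
Marcus vs Mei: 77–47 for Marcus.
Marcus beats every other option head-to-head.

Marcus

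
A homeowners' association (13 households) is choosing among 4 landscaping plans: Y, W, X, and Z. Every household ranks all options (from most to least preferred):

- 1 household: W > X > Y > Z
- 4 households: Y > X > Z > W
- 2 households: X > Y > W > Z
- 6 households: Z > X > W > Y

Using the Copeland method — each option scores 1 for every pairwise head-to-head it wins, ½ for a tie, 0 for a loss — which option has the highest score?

Y: beats Z; loses to W and X → score 1.
W: beats Y; loses to X and Z → score 1.
X: beats Y, W, and Z → score 3.
Z: beats W; loses to Y and X → score 1.
X has the best pairwise record.

X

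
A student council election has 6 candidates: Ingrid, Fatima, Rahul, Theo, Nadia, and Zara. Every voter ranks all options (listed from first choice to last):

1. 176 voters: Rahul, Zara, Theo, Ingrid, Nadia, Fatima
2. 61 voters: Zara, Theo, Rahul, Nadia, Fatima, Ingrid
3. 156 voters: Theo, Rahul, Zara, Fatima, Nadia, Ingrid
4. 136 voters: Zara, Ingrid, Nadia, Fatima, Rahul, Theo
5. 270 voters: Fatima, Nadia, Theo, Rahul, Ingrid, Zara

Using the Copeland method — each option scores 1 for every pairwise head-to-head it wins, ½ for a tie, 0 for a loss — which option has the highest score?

Ingrid: loses to Fatima, Rahul, Theo, Nadia, and Zara → score 0.
Fatima: beats Ingrid, Rahul, Theo, and Nadia; loses to Zara → score 4.
Rahul: beats Ingrid and Zara; loses to Fatima, Theo, and Nadia → score 2.
Theo: beats Ingrid, Rahul, and Zara; loses to Fatima and Nadia → score 3.
Nadia: beats Ingrid, Rahul, and Theo; loses to Fatima and Zara → score 3.
Zara: beats Ingrid, Fatima, and Nadia; loses to Rahul and Theo → score 3.
Fatima has the best pairwise record.

Fatima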